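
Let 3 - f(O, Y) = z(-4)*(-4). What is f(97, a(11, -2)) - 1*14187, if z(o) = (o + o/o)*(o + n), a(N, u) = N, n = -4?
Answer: -14088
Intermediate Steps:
z(o) = (1 + o)*(-4 + o) (z(o) = (o + o/o)*(o - 4) = (o + 1)*(-4 + o) = (1 + o)*(-4 + o))
f(O, Y) = 99 (f(O, Y) = 3 - (-4 + (-4)² - 3*(-4))*(-4) = 3 - (-4 + 16 + 12)*(-4) = 3 - 24*(-4) = 3 - 1*(-96) = 3 + 96 = 99)
f(97, a(11, -2)) - 1*14187 = 99 - 1*14187 = 99 - 14187 = -14088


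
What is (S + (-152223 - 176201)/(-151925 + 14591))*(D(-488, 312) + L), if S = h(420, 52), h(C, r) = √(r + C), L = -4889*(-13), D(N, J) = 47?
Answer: 10444540048/68667 + 127208*√118 ≈ 1.5339e+6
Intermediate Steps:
L = 63557
h(C, r) = √(C + r)
S = 2*√118 (S = √(420 + 52) = √472 = 2*√118 ≈ 21.726)
(S + (-152223 - 176201)/(-151925 + 14591))*(D(-488, 312) + L) = (2*√118 + (-152223 - 176201)/(-151925 + 14591))*(47 + 63557) = (2*√118 - 328424/(-137334))*63604 = (2*√118 - 328424*(-1/137334))*63604 = (2*√118 + 164212/68667)*63604 = (164212/68667 + 2*√118)*63604 = 10444540048/68667 + 127208*√118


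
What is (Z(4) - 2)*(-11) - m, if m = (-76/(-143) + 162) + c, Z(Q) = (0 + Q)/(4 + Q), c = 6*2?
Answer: -45197/286 ≈ -158.03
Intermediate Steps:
c = 12
Z(Q) = Q/(4 + Q)
m = 24958/143 (m = (-76/(-143) + 162) + 12 = (-76*(-1/143) + 162) + 12 = (76/143 + 162) + 12 = 23242/143 + 12 = 24958/143 ≈ 174.53)
(Z(4) - 2)*(-11) - m = (4/(4 + 4) - 2)*(-11) - 1*24958/143 = (4/8 - 2)*(-11) - 24958/143 = (4*(⅛) - 2)*(-11) - 24958/143 = (½ - 2)*(-11) - 24958/143 = -3/2*(-11) - 24958/143 = 33/2 - 24958/143 = -45197/286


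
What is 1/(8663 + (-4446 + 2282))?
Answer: 1/6499 ≈ 0.00015387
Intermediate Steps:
1/(8663 + (-4446 + 2282)) = 1/(8663 - 2164) = 1/6499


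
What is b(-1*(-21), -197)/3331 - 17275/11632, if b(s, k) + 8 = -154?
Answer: -59427409/38746192 ≈ -1.5338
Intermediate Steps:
b(s, k) = -162 (b(s, k) = -8 - 154 = -162)
b(-1*(-21), -197)/3331 - 17275/11632 = -162/3331 - 17275/11632 = -59427409/38746192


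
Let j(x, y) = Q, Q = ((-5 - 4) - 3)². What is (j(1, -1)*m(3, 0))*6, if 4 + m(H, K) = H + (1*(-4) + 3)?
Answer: -1728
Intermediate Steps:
m(H, K) = -5 + H (m(H, K) = -4 + (H + (1*(-4) + 3)) = -4 + (H + (-4 + 3)) = -4 + (H - 1) = -4 + (-1 + H) = -5 + H)
Q = 144 (Q = (-9 - 3)² = (-12)² = 144)
j(x, y) = 144
(j(1, -1)*m(3, 0))*6 = (144*(-5 + 3))*6 = (144*(-2))*6 = -288*6 = -1728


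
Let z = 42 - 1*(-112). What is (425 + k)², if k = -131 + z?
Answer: 200704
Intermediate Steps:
z = 154 (z = 42 + 112 = 154)
k = 23 (k = -131 + 154 = 23)
(425 + k)² = (425 + 23)² = 448² = 200704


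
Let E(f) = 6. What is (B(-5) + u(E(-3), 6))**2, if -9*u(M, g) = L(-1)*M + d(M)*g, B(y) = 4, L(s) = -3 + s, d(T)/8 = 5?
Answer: 400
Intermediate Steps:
d(T) = 40 (d(T) = 8*5 = 40)
u(M, g) = -40*g/9 + 4*M/9 (u(M, g) = -((-3 - 1)*M + 40*g)/9 = -(-4*M + 40*g)/9 = -40*g/9 + 4*M/9)
(B(-5) + u(E(-3), 6))**2 = (4 + (-40/9*6 + (4/9)*6))**2 = (4 + (-80/3 + 8/3))**2 = (4 - 24)**2 = (-20)**2 = 400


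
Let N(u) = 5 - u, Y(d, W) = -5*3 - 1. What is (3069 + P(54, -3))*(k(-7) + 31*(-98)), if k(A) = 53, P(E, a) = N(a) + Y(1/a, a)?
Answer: -9137085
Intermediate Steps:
Y(d, W) = -16 (Y(d, W) = -15 - 1 = -16)
P(E, a) = -11 - a (P(E, a) = (5 - a) - 16 = -11 - a)
(3069 + P(54, -3))*(k(-7) + 31*(-98)) = (3069 + (-11 - 1*(-3)))*(53 + 31*(-98)) = (3069 + (-11 + 3))*(53 - 3038) = (3069 - 8)*(-2985) = 3061*(-2985) = -9137085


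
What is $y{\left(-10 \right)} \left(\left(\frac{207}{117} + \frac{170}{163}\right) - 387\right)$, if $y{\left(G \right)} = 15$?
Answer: $- \frac{12211410}{2119} \approx -5762.8$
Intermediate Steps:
$y{\left(-10 \right)} \left(\left(\frac{207}{117} + \frac{170}{163}\right) - 387\right) = 15 \left(\left(\frac{207}{117} + \frac{170}{163}\right) - 387\right) = 15 \left(\left(207 \cdot \frac{1}{117} + 170 \cdot \frac{1}{163}\right) - 387\right) = 15 \left(\left(\frac{23}{13} + \frac{170}{163}\right) - 387\right) = 15 \left(\frac{5959}{2119} - 387\right) = 15 \left(- \frac{814094}{2119}\right) = - \frac{12211410}{2119}$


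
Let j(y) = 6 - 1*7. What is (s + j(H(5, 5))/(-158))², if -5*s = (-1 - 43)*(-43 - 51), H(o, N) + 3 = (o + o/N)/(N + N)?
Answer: 427040031289/624100 ≈ 6.8425e+5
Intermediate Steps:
H(o, N) = -3 + (o + o/N)/(2*N) (H(o, N) = -3 + (o + o/N)/(N + N) = -3 + (o + o/N)/((2*N)) = -3 + (o + o/N)*(1/(2*N)) = -3 + (o + o/N)/(2*N))
j(y) = -1 (j(y) = 6 - 7 = -1)
s = -4136/5 (s = -(-1 - 43)*(-43 - 51)/5 = -(-44)*(-94)/5 = -⅕*4136 = -4136/5 ≈ -827.20)
(s + j(H(5, 5))/(-158))² = (-4136/5 - 1/(-158))² = (-4136/5 - 1*(-1/158))² = (-4136/5 + 1/158)² = (-653483/790)² = 427040031289/624100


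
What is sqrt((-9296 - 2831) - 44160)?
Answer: I*sqrt(56287) ≈ 237.25*I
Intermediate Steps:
sqrt((-9296 - 2831) - 44160) = sqrt(-12127 - 44160) = sqrt(-56287) = I*sqrt(56287)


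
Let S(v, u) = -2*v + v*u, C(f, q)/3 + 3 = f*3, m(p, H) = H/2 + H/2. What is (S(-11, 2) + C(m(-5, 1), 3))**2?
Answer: 0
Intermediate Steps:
m(p, H) = H (m(p, H) = H*(1/2) + H*(1/2) = H/2 + H/2 = H)
C(f, q) = -9 + 9*f (C(f, q) = -9 + 3*(f*3) = -9 + 3*(3*f) = -9 + 9*f)
S(v, u) = -2*v + u*v
(S(-11, 2) + C(m(-5, 1), 3))**2 = (-11*(-2 + 2) + (-9 + 9*1))**2 = (-11*0 + (-9 + 9))**2 = (0 + 0)**2 = 0**2 = 0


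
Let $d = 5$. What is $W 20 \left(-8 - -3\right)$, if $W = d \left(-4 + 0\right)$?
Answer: $2000$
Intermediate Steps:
$W = -20$ ($W = 5 \left(-4 + 0\right) = 5 \left(-4\right) = -20$)
$W 20 \left(-8 - -3\right) = \left(-20\right) 20 \left(-8 - -3\right) = - 400 \left(-8 + 3\right) = \left(-400\right) \left(-5\right) = 2000$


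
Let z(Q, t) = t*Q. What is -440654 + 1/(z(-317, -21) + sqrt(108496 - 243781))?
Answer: (-440654*sqrt(135285) + 2933433677*I)/(sqrt(135285) - 6657*I) ≈ -4.4065e+5 - 1.5259e-5*I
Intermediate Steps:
z(Q, t) = Q*t
-440654 + 1/(z(-317, -21) + sqrt(108496 - 243781)) = -440654 + 1/(-317*(-21) + sqrt(108496 - 243781)) = -440654 + 1/(6657 + sqrt(-135285)) = -440654 + 1/(6657 + I*sqrt(135285))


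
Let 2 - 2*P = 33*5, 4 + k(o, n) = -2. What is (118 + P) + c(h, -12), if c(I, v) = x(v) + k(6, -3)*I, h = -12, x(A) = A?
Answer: 193/2 ≈ 96.500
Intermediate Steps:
k(o, n) = -6 (k(o, n) = -4 - 2 = -6)
c(I, v) = v - 6*I
P = -163/2 (P = 1 - 33*5/2 = 1 - 1/2*165 = 1 - 165/2 = -163/2 ≈ -81.500)
(118 + P) + c(h, -12) = (118 - 163/2) + (-12 - 6*(-12)) = 73/2 + (-12 + 72) = 73/2 + 60 = 193/2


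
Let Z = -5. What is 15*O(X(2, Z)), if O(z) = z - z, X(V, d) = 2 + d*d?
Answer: 0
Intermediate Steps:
X(V, d) = 2 + d²
O(z) = 0
15*O(X(2, Z)) = 15*0 = 0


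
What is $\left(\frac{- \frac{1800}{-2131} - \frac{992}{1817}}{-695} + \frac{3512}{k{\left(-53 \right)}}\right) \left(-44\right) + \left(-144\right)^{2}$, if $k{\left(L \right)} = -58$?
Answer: $\frac{1826175482281968}{78040704185} \approx 23400.0$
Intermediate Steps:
$\left(\frac{- \frac{1800}{-2131} - \frac{992}{1817}}{-695} + \frac{3512}{k{\left(-53 \right)}}\right) \left(-44\right) + \left(-144\right)^{2} = \left(\frac{- \frac{1800}{-2131} - \frac{992}{1817}}{-695} + \frac{3512}{-58}\right) \left(-44\right) + \left(-144\right)^{2} = \left(\left(\left(-1800\right) \left(- \frac{1}{2131}\right) - \frac{992}{1817}\right) \left(- \frac{1}{695}\right) + 3512 \left(- \frac{1}{58}\right)\right) \left(-44\right) + 20736 = \left(\left(\frac{1800}{2131} - \frac{992}{1817}\right) \left(- \frac{1}{695}\right) - \frac{1756}{29}\right) \left(-44\right) + 20736 = \left(\frac{1156648}{3872027} \left(- \frac{1}{695}\right) - \frac{1756}{29}\right) \left(-44\right) + 20736 = \left(- \frac{1156648}{2691058765} - \frac{1756}{29}\right) \left(-44\right) + 20736 = \left(- \frac{4725532734132}{78040704185}\right) \left(-44\right) + 20736 = \frac{207923440301808}{78040704185} + 20736 = \frac{1826175482281968}{78040704185}$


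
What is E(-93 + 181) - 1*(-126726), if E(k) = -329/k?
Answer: 11151559/88 ≈ 1.2672e+5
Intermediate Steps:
E(-93 + 181) - 1*(-126726) = -329/(-93 + 181) - 1*(-126726) = -329/88 + 126726 = 11151559/88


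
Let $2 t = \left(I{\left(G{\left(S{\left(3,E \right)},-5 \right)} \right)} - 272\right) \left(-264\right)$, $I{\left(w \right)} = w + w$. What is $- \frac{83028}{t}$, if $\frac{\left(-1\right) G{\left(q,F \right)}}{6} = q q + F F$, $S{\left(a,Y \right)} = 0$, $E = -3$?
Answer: $- \frac{629}{572} \approx -1.0996$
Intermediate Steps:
$G{\left(q,F \right)} = - 6 F^{2} - 6 q^{2}$ ($G{\left(q,F \right)} = - 6 \left(q q + F F\right) = - 6 \left(q^{2} + F^{2}\right) = - 6 \left(F^{2} + q^{2}\right) = - 6 F^{2} - 6 q^{2}$)
$I{\left(w \right)} = 2 w$
$t = 75504$ ($t = \frac{\left(2 \left(- 6 \left(-5\right)^{2} - 6 \cdot 0^{2}\right) - 272\right) \left(-264\right)}{2} = \frac{\left(2 \left(\left(-6\right) 25 - 0\right) - 272\right) \left(-264\right)}{2} = \frac{\left(2 \left(-150 + 0\right) - 272\right) \left(-264\right)}{2} = \frac{\left(2 \left(-150\right) - 272\right) \left(-264\right)}{2} = \frac{\left(-300 - 272\right) \left(-264\right)}{2} = \frac{\left(-572\right) \left(-264\right)}{2} = \frac{1}{2} \cdot 151008 = 75504$)
$- \frac{83028}{t} = - \frac{83028}{75504} = \left(-83028\right) \frac{1}{75504} = - \frac{629}{572}$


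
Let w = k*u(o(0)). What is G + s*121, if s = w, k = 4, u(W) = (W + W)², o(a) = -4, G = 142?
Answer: 31118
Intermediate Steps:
u(W) = 4*W² (u(W) = (2*W)² = 4*W²)
w = 256 (w = 4*(4*(-4)²) = 4*(4*16) = 4*64 = 256)
s = 256
G + s*121 = 142 + 256*121 = 142 + 30976 = 31118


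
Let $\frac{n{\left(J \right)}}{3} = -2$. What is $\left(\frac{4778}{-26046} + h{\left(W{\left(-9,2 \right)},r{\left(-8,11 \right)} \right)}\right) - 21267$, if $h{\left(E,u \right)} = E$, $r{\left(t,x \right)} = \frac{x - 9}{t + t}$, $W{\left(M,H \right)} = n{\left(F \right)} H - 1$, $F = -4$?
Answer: $- \frac{277131829}{13023} \approx -21280.0$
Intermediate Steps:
$n{\left(J \right)} = -6$ ($n{\left(J \right)} = 3 \left(-2\right) = -6$)
$W{\left(M,H \right)} = -1 - 6 H$ ($W{\left(M,H \right)} = - 6 H - 1 = -1 - 6 H$)
$r{\left(t,x \right)} = \frac{-9 + x}{2 t}$
$\left(\frac{4778}{-26046} + h{\left(W{\left(-9,2 \right)},r{\left(-8,11 \right)} \right)}\right) - 21267 = \left(\frac{4778}{-26046} - 13\right) - 21267 = \left(4778 \left(- \frac{1}{26046}\right) - 13\right) - 21267 = \left(- \frac{2389}{13023} - 13\right) - 21267 = - \frac{171688}{13023} - 21267 = - \frac{277131829}{13023}$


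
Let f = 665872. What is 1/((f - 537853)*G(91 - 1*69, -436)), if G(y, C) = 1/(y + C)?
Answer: -138/42673 ≈ -0.0032339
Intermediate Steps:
G(y, C) = 1/(C + y)
1/((f - 537853)*G(91 - 1*69, -436)) = 1/((665872 - 537853)*(1/(-436 + (91 - 1*69)))) = 1/(128019*(1/(-436 + (91 - 69)))) = 1/(128019*(1/(-436 + 22))) = 1/(128019*(1/(-414))) = 1/(128019*(-1/414)) = (1/128019)*(-414) = -138/42673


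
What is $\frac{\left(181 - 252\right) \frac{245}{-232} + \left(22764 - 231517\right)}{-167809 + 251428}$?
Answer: $- \frac{16137767}{6466536} \approx -2.4956$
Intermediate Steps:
$\frac{\left(181 - 252\right) \frac{245}{-232} + \left(22764 - 231517\right)}{-167809 + 251428} = \frac{- 71 \cdot 245 \left(- \frac{1}{232}\right) - 208753}{83619} = \left(\left(-71\right) \left(- \frac{245}{232}\right) - 208753\right) \frac{1}{83619} = \left(\frac{17395}{232} - 208753\right) \frac{1}{83619} = \left(- \frac{48413301}{232}\right) \frac{1}{83619} = - \frac{16137767}{6466536}$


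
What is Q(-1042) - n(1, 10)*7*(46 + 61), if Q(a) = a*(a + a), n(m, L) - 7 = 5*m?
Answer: 2162540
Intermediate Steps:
n(m, L) = 7 + 5*m
Q(a) = 2*a**2 (Q(a) = a*(2*a) = 2*a**2)
Q(-1042) - n(1, 10)*7*(46 + 61) = 2*(-1042)**2 - (7 + 5*1)*7*(46 + 61) = 2*1085764 - (7 + 5)*7*107 = 2171528 - 12*7*107 = 2171528 - 84*107 = 2171528 - 1*8988 = 2171528 - 8988 = 2162540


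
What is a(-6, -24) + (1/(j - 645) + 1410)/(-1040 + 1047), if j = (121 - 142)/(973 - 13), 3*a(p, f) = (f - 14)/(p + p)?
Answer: 5266056031/26007282 ≈ 202.48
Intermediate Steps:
a(p, f) = (-14 + f)/(6*p) (a(p, f) = ((f - 14)/(p + p))/3 = ((-14 + f)/((2*p)))/3 = ((-14 + f)*(1/(2*p)))/3 = ((-14 + f)/(2*p))/3 = (-14 + f)/(6*p))
j = -7/320 (j = -21/960 = -21*1/960 = -7/320 ≈ -0.021875)
a(-6, -24) + (1/(j - 645) + 1410)/(-1040 + 1047) = (1/6)*(-14 - 24)/(-6) + (1/(-7/320 - 645) + 1410)/(-1040 + 1047) = (1/6)*(-1/6)*(-38) + (1/(-206407/320) + 1410)/7 = 19/18 + (-320/206407 + 1410)*(1/7) = 19/18 + (291033550/206407)*(1/7) = 19/18 + 291033550/1444849 = 5266056031/26007282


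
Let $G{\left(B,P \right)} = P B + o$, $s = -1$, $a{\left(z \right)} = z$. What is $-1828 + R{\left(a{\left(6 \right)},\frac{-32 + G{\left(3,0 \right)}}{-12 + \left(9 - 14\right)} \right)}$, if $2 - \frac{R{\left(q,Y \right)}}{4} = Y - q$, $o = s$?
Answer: $- \frac{30664}{17} \approx -1803.8$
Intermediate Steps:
$o = -1$
$G{\left(B,P \right)} = -1 + B P$ ($G{\left(B,P \right)} = P B - 1 = B P - 1 = -1 + B P$)
$R{\left(q,Y \right)} = 8 - 4 Y + 4 q$ ($R{\left(q,Y \right)} = 8 - 4 \left(Y - q\right) = 8 - \left(- 4 q + 4 Y\right) = 8 - 4 Y + 4 q$)
$-1828 + R{\left(a{\left(6 \right)},\frac{-32 + G{\left(3,0 \right)}}{-12 + \left(9 - 14\right)} \right)} = -1828 + \left(8 - 4 \frac{-32 + \left(-1 + 3 \cdot 0\right)}{-12 + \left(9 - 14\right)} + 4 \cdot 6\right) = -1828 + \left(8 - 4 \frac{-32 + \left(-1 + 0\right)}{-12 - 5} + 24\right) = -1828 + \left(8 - 4 \frac{-32 - 1}{-17} + 24\right) = -1828 + \left(8 - 4 \left(\left(-33\right) \left(- \frac{1}{17}\right)\right) + 24\right) = -1828 + \left(8 - \frac{132}{17} + 24\right) = -1828 + \frac{412}{17} = - \frac{30664}{17}$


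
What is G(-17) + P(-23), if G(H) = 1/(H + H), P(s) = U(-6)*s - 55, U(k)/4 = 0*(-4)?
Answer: -1871/34 ≈ -55.029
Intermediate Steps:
U(k) = 0 (U(k) = 4*(0*(-4)) = 4*0 = 0)
P(s) = -55 (P(s) = 0*s - 55 = 0 - 55 = -55)
G(H) = 1/(2*H)
G(-17) + P(-23) = (½)/(-17) - 55 = (½)*(-1/17) - 55 = -1/34 - 55 = -1871/34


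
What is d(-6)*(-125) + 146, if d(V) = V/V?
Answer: 21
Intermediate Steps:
d(V) = 1
d(-6)*(-125) + 146 = 1*(-125) + 146 = -125 + 146 = 21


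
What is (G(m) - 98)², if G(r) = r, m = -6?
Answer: 10816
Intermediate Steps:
(G(m) - 98)² = (-6 - 98)² = (-104)² = 10816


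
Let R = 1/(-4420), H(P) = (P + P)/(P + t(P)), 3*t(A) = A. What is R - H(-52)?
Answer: -6631/4420 ≈ -1.5002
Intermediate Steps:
t(A) = A/3
H(P) = 3/2 (H(P) = (P + P)/(P + P/3) = (2*P)/((4*P/3)) = (2*P)*(3/(4*P)) = 3/2)
R = -1/4420 ≈ -0.00022624
R - H(-52) = -1/4420 - 1*3/2 = -1/4420 - 3/2 = -6631/4420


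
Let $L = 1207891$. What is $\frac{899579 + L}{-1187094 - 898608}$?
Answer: $- \frac{351245}{347617} \approx -1.0104$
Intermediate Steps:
$\frac{899579 + L}{-1187094 - 898608} = \frac{899579 + 1207891}{-1187094 - 898608} = \frac{2107470}{-2085702} = 2107470 \left(- \frac{1}{2085702}\right) = - \frac{351245}{347617}$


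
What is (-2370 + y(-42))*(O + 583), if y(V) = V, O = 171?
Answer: -1818648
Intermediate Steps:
(-2370 + y(-42))*(O + 583) = (-2370 - 42)*(171 + 583) = -2412*754 = -1818648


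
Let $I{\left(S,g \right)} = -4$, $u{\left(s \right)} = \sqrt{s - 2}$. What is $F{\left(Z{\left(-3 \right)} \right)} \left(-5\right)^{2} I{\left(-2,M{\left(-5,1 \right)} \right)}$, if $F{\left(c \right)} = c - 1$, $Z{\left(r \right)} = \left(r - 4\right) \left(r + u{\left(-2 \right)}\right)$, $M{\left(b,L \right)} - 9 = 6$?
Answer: $-2000 + 1400 i \approx -2000.0 + 1400.0 i$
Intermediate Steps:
$u{\left(s \right)} = \sqrt{-2 + s}$
$M{\left(b,L \right)} = 15$ ($M{\left(b,L \right)} = 9 + 6 = 15$)
$Z{\left(r \right)} = \left(-4 + r\right) \left(r + 2 i\right)$ ($Z{\left(r \right)} = \left(r - 4\right) \left(r + \sqrt{-2 - 2}\right) = \left(-4 + r\right) \left(r + \sqrt{-4}\right) = \left(-4 + r\right) \left(r + 2 i\right)$)
$F{\left(c \right)} = -1 + c$
$F{\left(Z{\left(-3 \right)} \right)} \left(-5\right)^{2} I{\left(-2,M{\left(-5,1 \right)} \right)} = \left(-1 + \left(\left(-3\right)^{2} - 8 i + 2 \left(-3\right) \left(-2 + i\right)\right)\right) \left(-5\right)^{2} \left(-4\right) = \left(-1 + \left(9 - 8 i + \left(12 - 6 i\right)\right)\right) 25 \left(-4\right) = \left(-1 + \left(21 - 14 i\right)\right) 25 \left(-4\right) = \left(20 - 14 i\right) 25 \left(-4\right) = \left(500 - 350 i\right) \left(-4\right) = -2000 + 1400 i$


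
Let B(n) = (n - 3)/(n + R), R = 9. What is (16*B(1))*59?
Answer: -944/5 ≈ -188.80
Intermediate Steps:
B(n) = (-3 + n)/(9 + n) (B(n) = (n - 3)/(n + 9) = (-3 + n)/(9 + n))
(16*B(1))*59 = (16*((-3 + 1)/(9 + 1)))*59 = (16*(-2/10))*59 = (16*((⅒)*(-2)))*59 = (16*(-⅕))*59 = -16/5*59 = -944/5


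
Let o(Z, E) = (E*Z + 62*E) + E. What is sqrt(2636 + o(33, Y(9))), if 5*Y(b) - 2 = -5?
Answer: 2*sqrt(16115)/5 ≈ 50.778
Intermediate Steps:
Y(b) = -3/5 (Y(b) = 2/5 + (1/5)*(-5) = 2/5 - 1 = -3/5)
o(Z, E) = 63*E + E*Z (o(Z, E) = (62*E + E*Z) + E = 63*E + E*Z)
sqrt(2636 + o(33, Y(9))) = sqrt(2636 - 3*(63 + 33)/5) = sqrt(2636 - 3/5*96) = sqrt(2636 - 288/5) = sqrt(12892/5) = 2*sqrt(16115)/5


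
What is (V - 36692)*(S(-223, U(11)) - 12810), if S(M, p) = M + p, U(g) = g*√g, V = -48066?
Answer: 1104651014 - 932338*√11 ≈ 1.1016e+9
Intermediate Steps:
U(g) = g^(3/2)
(V - 36692)*(S(-223, U(11)) - 12810) = (-48066 - 36692)*((-223 + 11^(3/2)) - 12810) = -84758*((-223 + 11*√11) - 12810) = -84758*(-13033 + 11*√11) = 1104651014 - 932338*√11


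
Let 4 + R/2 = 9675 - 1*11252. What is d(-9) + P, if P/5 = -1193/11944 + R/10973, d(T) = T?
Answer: -1433842193/131061512 ≈ -10.940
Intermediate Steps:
R = -3162 (R = -8 + 2*(9675 - 1*11252) = -8 + 2*(9675 - 11252) = -8 + 2*(-1577) = -8 - 3154 = -3162)
P = -254288585/131061512 (P = 5*(-1193/11944 - 3162/10973) = 5*(-50857717/131061512) = -254288585/131061512 ≈ -1.9402)
d(-9) + P = -9 - 254288585/131061512 = -1433842193/131061512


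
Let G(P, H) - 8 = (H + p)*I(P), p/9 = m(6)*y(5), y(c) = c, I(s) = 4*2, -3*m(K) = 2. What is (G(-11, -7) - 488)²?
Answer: 602176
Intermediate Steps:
m(K) = -⅔ (m(K) = -⅓*2 = -⅔)
I(s) = 8
p = -30 (p = 9*(-⅔*5) = 9*(-10/3) = -30)
G(P, H) = -232 + 8*H (G(P, H) = 8 + (H - 30)*8 = 8 + (-30 + H)*8 = 8 + (-240 + 8*H) = -232 + 8*H)
(G(-11, -7) - 488)² = ((-232 + 8*(-7)) - 488)² = ((-232 - 56) - 488)² = (-288 - 488)² = (-776)² = 602176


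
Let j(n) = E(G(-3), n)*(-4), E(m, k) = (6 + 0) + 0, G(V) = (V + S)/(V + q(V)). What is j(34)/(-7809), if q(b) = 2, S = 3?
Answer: 8/2603 ≈ 0.0030734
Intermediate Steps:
G(V) = (3 + V)/(2 + V) (G(V) = (V + 3)/(V + 2) = (3 + V)/(2 + V))
E(m, k) = 6 (E(m, k) = 6 + 0 = 6)
j(n) = -24 (j(n) = 6*(-4) = -24)
j(34)/(-7809) = -24/(-7809) = -24*(-1/7809) = 8/2603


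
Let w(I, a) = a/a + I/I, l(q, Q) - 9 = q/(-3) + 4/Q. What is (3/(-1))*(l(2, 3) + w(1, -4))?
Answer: -35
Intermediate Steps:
l(q, Q) = 9 + 4/Q - q/3 (l(q, Q) = 9 + (q/(-3) + 4/Q) = 9 + (q*(-⅓) + 4/Q) = 9 + (-q/3 + 4/Q) = 9 + (4/Q - q/3) = 9 + 4/Q - q/3)
w(I, a) = 2 (w(I, a) = 1 + 1 = 2)
(3/(-1))*(l(2, 3) + w(1, -4)) = (3/(-1))*((9 + 4/3 - ⅓*2) + 2) = (3*(-1))*((9 + 4*(⅓) - ⅔) + 2) = -3*((9 + 4/3 - ⅔) + 2) = -3*(29/3 + 2) = -3*35/3 = -35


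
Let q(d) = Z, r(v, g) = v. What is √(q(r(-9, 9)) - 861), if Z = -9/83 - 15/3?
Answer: I*√5966621/83 ≈ 29.43*I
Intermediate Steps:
Z = -424/83 (Z = -9*1/83 - 15*⅓ = -9/83 - 5 = -424/83 ≈ -5.1084)
q(d) = -424/83
√(q(r(-9, 9)) - 861) = √(-424/83 - 861) = √(-71887/83) = I*√5966621/83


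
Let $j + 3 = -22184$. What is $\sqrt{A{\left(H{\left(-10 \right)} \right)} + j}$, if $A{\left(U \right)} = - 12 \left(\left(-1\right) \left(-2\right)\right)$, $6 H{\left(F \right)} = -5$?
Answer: $i \sqrt{22211} \approx 149.03 i$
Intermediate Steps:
$H{\left(F \right)} = - \frac{5}{6}$ ($H{\left(F \right)} = \frac{1}{6} \left(-5\right) = - \frac{5}{6}$)
$j = -22187$ ($j = -3 - 22184 = -22187$)
$A{\left(U \right)} = -24$ ($A{\left(U \right)} = \left(-12\right) 2 = -24$)
$\sqrt{A{\left(H{\left(-10 \right)} \right)} + j} = \sqrt{-24 - 22187} = \sqrt{-22211} = i \sqrt{22211}$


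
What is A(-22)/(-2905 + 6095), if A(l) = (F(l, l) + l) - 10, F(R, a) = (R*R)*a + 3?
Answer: -10677/3190 ≈ -3.3470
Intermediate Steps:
F(R, a) = 3 + a*R² (F(R, a) = R²*a + 3 = a*R² + 3 = 3 + a*R²)
A(l) = -7 + l + l³ (A(l) = ((3 + l*l²) + l) - 10 = ((3 + l³) + l) - 10 = (3 + l + l³) - 10 = -7 + l + l³)
A(-22)/(-2905 + 6095) = (-7 - 22 + (-22)³)/(-2905 + 6095) = (-7 - 22 - 10648)/3190 = -10677*1/3190 = -10677/3190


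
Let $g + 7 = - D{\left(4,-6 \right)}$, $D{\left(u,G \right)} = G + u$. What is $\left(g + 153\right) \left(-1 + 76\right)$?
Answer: $11100$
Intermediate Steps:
$g = -5$ ($g = -7 - \left(-6 + 4\right) = -7 - -2 = -7 + 2 = -5$)
$\left(g + 153\right) \left(-1 + 76\right) = \left(-5 + 153\right) \left(-1 + 76\right) = 148 \cdot 75 = 11100$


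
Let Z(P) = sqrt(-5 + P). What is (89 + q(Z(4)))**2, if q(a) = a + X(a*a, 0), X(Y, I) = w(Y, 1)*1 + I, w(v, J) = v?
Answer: (88 + I)**2 ≈ 7743.0 + 176.0*I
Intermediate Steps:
X(Y, I) = I + Y (X(Y, I) = Y*1 + I = Y + I = I + Y)
q(a) = a + a**2 (q(a) = a + (0 + a*a) = a + (0 + a**2) = a + a**2)
(89 + q(Z(4)))**2 = (89 + sqrt(-5 + 4)*(1 + sqrt(-5 + 4)))**2 = (89 + sqrt(-1)*(1 + sqrt(-1)))**2 = (89 + I*(1 + I))**2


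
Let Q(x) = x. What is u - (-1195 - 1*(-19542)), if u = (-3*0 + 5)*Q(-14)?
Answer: -18417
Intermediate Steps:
u = -70 (u = (-3*0 + 5)*(-14) = (0 + 5)*(-14) = 5*(-14) = -70)
u - (-1195 - 1*(-19542)) = -70 - (-1195 - 1*(-19542)) = -70 - (-1195 + 19542) = -70 - 1*18347 = -70 - 18347 = -18417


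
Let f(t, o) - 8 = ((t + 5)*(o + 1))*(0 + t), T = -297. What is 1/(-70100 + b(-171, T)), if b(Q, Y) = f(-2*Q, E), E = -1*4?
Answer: -1/426114 ≈ -2.3468e-6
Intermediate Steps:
E = -4
f(t, o) = 8 + t*(1 + o)*(5 + t) (f(t, o) = 8 + ((t + 5)*(o + 1))*(0 + t) = 8 + ((5 + t)*(1 + o))*t = 8 + ((1 + o)*(5 + t))*t = 8 + t*(1 + o)*(5 + t))
b(Q, Y) = 8 - 12*Q**2 + 30*Q (b(Q, Y) = 8 + (-2*Q)**2 + 5*(-2*Q) - 4*4*Q**2 + 5*(-4)*(-2*Q) = 8 + 4*Q**2 - 10*Q - 16*Q**2 + 40*Q = 8 - 12*Q**2 + 30*Q)
1/(-70100 + b(-171, T)) = 1/(-70100 + (8 - 12*(-171)**2 + 30*(-171))) = 1/(-70100 + (8 - 12*29241 - 5130)) = 1/(-70100 + (8 - 350892 - 5130)) = 1/(-70100 - 356014) = 1/(-426114) = -1/426114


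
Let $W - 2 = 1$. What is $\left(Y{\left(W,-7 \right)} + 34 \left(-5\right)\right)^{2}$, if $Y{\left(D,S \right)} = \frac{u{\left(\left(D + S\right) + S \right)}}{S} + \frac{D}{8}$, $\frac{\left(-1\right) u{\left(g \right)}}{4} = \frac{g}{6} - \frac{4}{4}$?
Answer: $\frac{827655361}{28224} \approx 29325.0$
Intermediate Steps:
$W = 3$ ($W = 2 + 1 = 3$)
$u{\left(g \right)} = 4 - \frac{2 g}{3}$ ($u{\left(g \right)} = - 4 \left(\frac{g}{6} - \frac{4}{4}\right) = - 4 \left(g \frac{1}{6} - 1\right) = - 4 \left(\frac{g}{6} - 1\right) = - 4 \left(-1 + \frac{g}{6}\right) = 4 - \frac{2 g}{3}$)
$Y{\left(D,S \right)} = \frac{D}{8} + \frac{4 - \frac{4 S}{3} - \frac{2 D}{3}}{S}$ ($Y{\left(D,S \right)} = \frac{4 - \frac{2 \left(\left(D + S\right) + S\right)}{3}}{S} + \frac{D}{8} = \frac{4 - \frac{2 \left(D + 2 S\right)}{3}}{S} + D \frac{1}{8} = \frac{4 - \left(\frac{2 D}{3} + \frac{4 S}{3}\right)}{S} + \frac{D}{8} = \frac{4 - \frac{4 S}{3} - \frac{2 D}{3}}{S} + \frac{D}{8} = \frac{D}{8} + \frac{4 - \frac{4 S}{3} - \frac{2 D}{3}}{S}$)
$\left(Y{\left(W,-7 \right)} + 34 \left(-5\right)\right)^{2} = \left(\frac{96 - -224 - 48 + 3 \cdot 3 \left(-7\right)}{24 \left(-7\right)} + 34 \left(-5\right)\right)^{2} = \left(\frac{1}{24} \left(- \frac{1}{7}\right) \left(96 + 224 - 48 - 63\right) - 170\right)^{2} = \left(\frac{1}{24} \left(- \frac{1}{7}\right) 209 - 170\right)^{2} = \left(- \frac{209}{168} - 170\right)^{2} = \left(- \frac{28769}{168}\right)^{2} = \frac{827655361}{28224}$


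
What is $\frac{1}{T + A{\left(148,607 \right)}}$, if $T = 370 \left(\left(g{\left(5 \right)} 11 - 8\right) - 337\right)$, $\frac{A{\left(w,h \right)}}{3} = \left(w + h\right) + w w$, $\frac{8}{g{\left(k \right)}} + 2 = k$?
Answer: $- \frac{3}{146459} \approx -2.0484 \cdot 10^{-5}$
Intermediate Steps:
$g{\left(k \right)} = \frac{8}{-2 + k}$
$A{\left(w,h \right)} = 3 h + 3 w + 3 w^{2}$ ($A{\left(w,h \right)} = 3 \left(\left(w + h\right) + w w\right) = 3 \left(\left(h + w\right) + w^{2}\right) = 3 \left(h + w + w^{2}\right) = 3 h + 3 w + 3 w^{2}$)
$T = - \frac{350390}{3}$ ($T = 370 \left(\left(\frac{8}{-2 + 5} \cdot 11 - 8\right) - 337\right) = 370 \left(\left(\frac{8}{3} \cdot 11 - 8\right) - 337\right) = 370 \left(\left(\frac{88}{3} - 8\right) - 337\right) = 370 \left(\frac{64}{3} - 337\right) = 370 \left(- \frac{947}{3}\right) = - \frac{350390}{3} \approx -1.168 \cdot 10^{5}$)
$\frac{1}{T + A{\left(148,607 \right)}} = \frac{1}{- \frac{350390}{3} + \left(3 \cdot 607 + 3 \cdot 148 + 3 \cdot 148^{2}\right)} = \frac{1}{- \frac{350390}{3} + \left(1821 + 444 + 3 \cdot 21904\right)} = \frac{1}{- \frac{350390}{3} + \left(1821 + 444 + 65712\right)} = \frac{1}{- \frac{350390}{3} + 67977} = \frac{1}{- \frac{146459}{3}} = - \frac{3}{146459}$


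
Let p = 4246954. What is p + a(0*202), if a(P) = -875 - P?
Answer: 4246079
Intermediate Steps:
p + a(0*202) = 4246954 + (-875 - 0*202) = 4246954 + (-875 - 1*0) = 4246954 + (-875 + 0) = 4246954 - 875 = 4246079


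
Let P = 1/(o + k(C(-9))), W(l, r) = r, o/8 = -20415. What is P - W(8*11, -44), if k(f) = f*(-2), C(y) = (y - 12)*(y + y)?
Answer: 7219343/164076 ≈ 44.000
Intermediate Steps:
o = -163320 (o = 8*(-20415) = -163320)
C(y) = 2*y*(-12 + y) (C(y) = (-12 + y)*(2*y) = 2*y*(-12 + y))
k(f) = -2*f
P = -1/164076 (P = 1/(-163320 - 4*(-9)*(-12 - 9)) = 1/(-163320 - 4*(-9)*(-21)) = 1/(-163320 - 2*378) = 1/(-163320 - 756) = 1/(-164076) = -1/164076 ≈ -6.0947e-6)
P - W(8*11, -44) = -1/164076 - 1*(-44) = -1/164076 + 44 = 7219343/164076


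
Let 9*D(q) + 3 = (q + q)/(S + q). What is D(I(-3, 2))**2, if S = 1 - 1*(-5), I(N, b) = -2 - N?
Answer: 361/3969 ≈ 0.090955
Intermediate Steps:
S = 6 (S = 1 + 5 = 6)
D(q) = -1/3 + 2*q/(9*(6 + q)) (D(q) = -1/3 + ((q + q)/(6 + q))/9 = -1/3 + ((2*q)/(6 + q))/9 = -1/3 + (2*q/(6 + q))/9 = -1/3 + 2*q/(9*(6 + q)))
D(I(-3, 2))**2 = ((-18 - (-2 - 1*(-3)))/(9*(6 + (-2 - 1*(-3)))))**2 = ((-18 - (-2 + 3))/(9*(6 + (-2 + 3))))**2 = ((-18 - 1*1)/(9*(6 + 1)))**2 = ((1/9)*(-18 - 1)/7)**2 = ((1/9)*(1/7)*(-19))**2 = (-19/63)**2 = 361/3969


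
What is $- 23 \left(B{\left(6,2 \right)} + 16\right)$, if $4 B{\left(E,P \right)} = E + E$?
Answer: $-437$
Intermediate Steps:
$B{\left(E,P \right)} = \frac{E}{2}$ ($B{\left(E,P \right)} = \frac{E + E}{4} = \frac{2 E}{4} = \frac{E}{2}$)
$- 23 \left(B{\left(6,2 \right)} + 16\right) = - 23 \left(\frac{1}{2} \cdot 6 + 16\right) = - 23 \left(3 + 16\right) = \left(-23\right) 19 = -437$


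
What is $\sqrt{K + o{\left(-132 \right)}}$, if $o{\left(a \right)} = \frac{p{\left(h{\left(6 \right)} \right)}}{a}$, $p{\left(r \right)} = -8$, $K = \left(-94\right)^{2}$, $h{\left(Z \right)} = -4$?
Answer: $\frac{\sqrt{9622470}}{33} \approx 94.0$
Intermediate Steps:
$K = 8836$
$o{\left(a \right)} = - \frac{8}{a}$
$\sqrt{K + o{\left(-132 \right)}} = \sqrt{8836 - \frac{8}{-132}} = \sqrt{8836 - - \frac{2}{33}} = \sqrt{8836 + \frac{2}{33}} = \sqrt{\frac{291590}{33}} = \frac{\sqrt{9622470}}{33}$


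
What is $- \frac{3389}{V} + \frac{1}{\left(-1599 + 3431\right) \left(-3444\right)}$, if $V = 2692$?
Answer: $- \frac{5345646601}{4246231584} \approx -1.2589$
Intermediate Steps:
$- \frac{3389}{V} + \frac{1}{\left(-1599 + 3431\right) \left(-3444\right)} = - \frac{3389}{2692} + \frac{1}{\left(-1599 + 3431\right) \left(-3444\right)} = \left(-3389\right) \frac{1}{2692} + \frac{1}{1832} \left(- \frac{1}{3444}\right) = - \frac{3389}{2692} + \frac{1}{1832} \left(- \frac{1}{3444}\right) = - \frac{3389}{2692} - \frac{1}{6309408} = - \frac{5345646601}{4246231584}$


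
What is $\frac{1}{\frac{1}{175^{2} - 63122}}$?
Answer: $-32497$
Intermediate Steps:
$\frac{1}{\frac{1}{175^{2} - 63122}} = \frac{1}{\frac{1}{30625 - 63122}} = \frac{1}{\frac{1}{-32497}} = \frac{1}{- \frac{1}{32497}} = -32497$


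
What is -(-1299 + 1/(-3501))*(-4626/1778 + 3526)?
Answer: 14245078487800/3112389 ≈ 4.5769e+6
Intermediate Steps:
-(-1299 + 1/(-3501))*(-4626/1778 + 3526) = -(-1299 - 1/3501)*(-4626*1/1778 + 3526) = -(-4547800)*(-2313/889 + 3526)/3501 = -(-4547800)*3132301/(3501*889) = -1*(-14245078487800/3112389) = 14245078487800/3112389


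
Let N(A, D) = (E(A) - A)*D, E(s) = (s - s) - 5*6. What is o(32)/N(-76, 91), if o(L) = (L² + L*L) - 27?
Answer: 2021/4186 ≈ 0.48280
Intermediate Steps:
E(s) = -30 (E(s) = 0 - 30 = -30)
o(L) = -27 + 2*L² (o(L) = (L² + L²) - 27 = 2*L² - 27 = -27 + 2*L²)
N(A, D) = D*(-30 - A) (N(A, D) = (-30 - A)*D = D*(-30 - A))
o(32)/N(-76, 91) = (-27 + 2*32²)/((-1*91*(30 - 76))) = (-27 + 2*1024)/((-1*91*(-46))) = (-27 + 2048)/4186 = 2021*(1/4186) = 2021/4186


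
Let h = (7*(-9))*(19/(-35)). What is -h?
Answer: -171/5 ≈ -34.200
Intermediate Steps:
h = 171/5 (h = -1197*(-1)/35 = -63*(-19/35) = 171/5 ≈ 34.200)
-h = -1*171/5 = -171/5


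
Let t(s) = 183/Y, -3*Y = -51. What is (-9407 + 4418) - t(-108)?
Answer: -84996/17 ≈ -4999.8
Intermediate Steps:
Y = 17 (Y = -1/3*(-51) = 17)
t(s) = 183/17
(-9407 + 4418) - t(-108) = (-9407 + 4418) - 1*183/17 = -4989 - 183/17 = -84996/17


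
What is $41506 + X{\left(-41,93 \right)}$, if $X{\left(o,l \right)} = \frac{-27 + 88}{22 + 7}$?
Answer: $\frac{1203735}{29} \approx 41508.0$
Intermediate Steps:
$X{\left(o,l \right)} = \frac{61}{29}$
$41506 + X{\left(-41,93 \right)} = 41506 + \frac{61}{29} = \frac{1203735}{29}$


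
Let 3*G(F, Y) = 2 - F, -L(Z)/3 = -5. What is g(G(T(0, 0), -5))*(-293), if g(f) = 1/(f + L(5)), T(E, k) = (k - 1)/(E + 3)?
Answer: -2637/142 ≈ -18.570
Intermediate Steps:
L(Z) = 15 (L(Z) = -3*(-5) = 15)
T(E, k) = (-1 + k)/(3 + E)
G(F, Y) = ⅔ - F/3 (G(F, Y) = (2 - F)/3 = ⅔ - F/3)
g(f) = 1/(15 + f) (g(f) = 1/(f + 15) = 1/(15 + f))
g(G(T(0, 0), -5))*(-293) = -293/(15 + (⅔ - (-1 + 0)/(3*(3 + 0)))) = -293/(15 + (⅔ - (-1)/(3*3))) = -293/(15 + (⅔ - (-1)/9)) = -293/(15 + (⅔ - ⅓*(-⅓))) = -293/(15 + (⅔ + ⅑)) = -293/(15 + 7/9) = -293/(142/9) = (9/142)*(-293) = -2637/142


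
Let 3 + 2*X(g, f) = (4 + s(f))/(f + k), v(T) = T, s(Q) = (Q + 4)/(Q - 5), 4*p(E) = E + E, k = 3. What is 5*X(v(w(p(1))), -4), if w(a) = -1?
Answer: -35/2 ≈ -17.500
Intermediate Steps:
p(E) = E/2 (p(E) = (E + E)/4 = (2*E)/4 = E/2)
s(Q) = (4 + Q)/(-5 + Q)
X(g, f) = -3/2 + (4 + (4 + f)/(-5 + f))/(2*(3 + f)) (X(g, f) = -3/2 + ((4 + (4 + f)/(-5 + f))/(f + 3))/2 = -3/2 + ((4 + (4 + f)/(-5 + f))/(3 + f))/2 = -3/2 + (4 + (4 + f)/(-5 + f))/(2*(3 + f)))
5*X(v(w(p(1))), -4) = 5*((4 - 4 - (-5 - 4)*(5 + 3*(-4)))/(2*(-5 - 4)*(3 - 4))) = 5*((½)*(4 - 4 - 1*(-9)*(5 - 12))/(-9*(-1))) = 5*((½)*(-⅑)*(-1)*(4 - 4 - 1*(-9)*(-7))) = 5*((½)*(-⅑)*(-1)*(4 - 4 - 63)) = 5*((½)*(-⅑)*(-1)*(-63)) = 5*(-7/2) = -35/2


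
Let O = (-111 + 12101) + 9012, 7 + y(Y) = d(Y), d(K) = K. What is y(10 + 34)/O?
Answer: 37/21002 ≈ 0.0017617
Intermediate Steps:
y(Y) = -7 + Y
O = 21002 (O = 11990 + 9012 = 21002)
y(10 + 34)/O = (-7 + (10 + 34))/21002 = (-7 + 44)*(1/21002) = 37*(1/21002) = 37/21002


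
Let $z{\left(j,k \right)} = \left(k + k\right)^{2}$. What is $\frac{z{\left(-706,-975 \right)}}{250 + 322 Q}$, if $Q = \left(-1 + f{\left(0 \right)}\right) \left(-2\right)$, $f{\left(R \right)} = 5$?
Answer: $- \frac{1901250}{1163} \approx -1634.8$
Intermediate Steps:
$z{\left(j,k \right)} = 4 k^{2}$ ($z{\left(j,k \right)} = \left(2 k\right)^{2} = 4 k^{2}$)
$Q = -8$ ($Q = \left(-1 + 5\right) \left(-2\right) = 4 \left(-2\right) = -8$)
$\frac{z{\left(-706,-975 \right)}}{250 + 322 Q} = \frac{4 \left(-975\right)^{2}}{250 + 322 \left(-8\right)} = \frac{4 \cdot 950625}{250 - 2576} = \frac{3802500}{-2326} = 3802500 \left(- \frac{1}{2326}\right) = - \frac{1901250}{1163}$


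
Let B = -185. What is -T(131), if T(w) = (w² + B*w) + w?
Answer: 6943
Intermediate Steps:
T(w) = w² - 184*w (T(w) = (w² - 185*w) + w = w² - 184*w)
-T(131) = -131*(-184 + 131) = -131*(-53) = -1*(-6943) = 6943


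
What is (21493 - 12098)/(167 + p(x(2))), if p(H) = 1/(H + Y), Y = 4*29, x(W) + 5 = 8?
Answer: 1118005/19874 ≈ 56.255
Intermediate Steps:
x(W) = 3 (x(W) = -5 + 8 = 3)
Y = 116
p(H) = 1/(116 + H) (p(H) = 1/(H + 116) = 1/(116 + H))
(21493 - 12098)/(167 + p(x(2))) = (21493 - 12098)/(167 + 1/(116 + 3)) = 9395/(167 + 1/119) = 9395/(19874/119) = 9395*(119/19874) = 1118005/19874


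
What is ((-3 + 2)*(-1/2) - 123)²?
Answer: 60025/4 ≈ 15006.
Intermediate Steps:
((-3 + 2)*(-1/2) - 123)² = (-(-1)/2 - 123)² = (-1*(-½) - 123)² = (½ - 123)² = (-245/2)² = 60025/4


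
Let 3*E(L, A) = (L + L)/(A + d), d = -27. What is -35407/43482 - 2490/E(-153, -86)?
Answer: -2039690309/739194 ≈ -2759.3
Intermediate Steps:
E(L, A) = 2*L/(3*(-27 + A)) (E(L, A) = ((L + L)/(A - 27))/3 = ((2*L)/(-27 + A))/3 = (2*L/(-27 + A))/3 = 2*L/(3*(-27 + A)))
-35407/43482 - 2490/E(-153, -86) = -35407/43482 - 2490/((⅔)*(-153)/(-27 - 86)) = -35407*1/43482 - 2490/((⅔)*(-153)/(-113)) = -35407/43482 - 2490/((⅔)*(-153)*(-1/113)) = -35407/43482 - 2490/102/113 = -35407/43482 - 2490*113/102 = -35407/43482 - 46895/17 = -2039690309/739194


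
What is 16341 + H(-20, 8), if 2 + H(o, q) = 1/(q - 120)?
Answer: 1829967/112 ≈ 16339.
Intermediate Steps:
H(o, q) = -2 + 1/(-120 + q) (H(o, q) = -2 + 1/(q - 120) = -2 + 1/(-120 + q))
16341 + H(-20, 8) = 16341 + (241 - 2*8)/(-120 + 8) = 16341 + (241 - 16)/(-112) = 16341 - 1/112*225 = 16341 - 225/112 = 1829967/112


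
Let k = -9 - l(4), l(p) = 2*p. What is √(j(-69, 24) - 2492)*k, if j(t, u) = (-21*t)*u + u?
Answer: -34*√8077 ≈ -3055.7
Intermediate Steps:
k = -17 (k = -9 - 2*4 = -9 - 1*8 = -9 - 8 = -17)
j(t, u) = u - 21*t*u (j(t, u) = -21*t*u + u = u - 21*t*u)
√(j(-69, 24) - 2492)*k = √(24*(1 - 21*(-69)) - 2492)*(-17) = √(24*(1 + 1449) - 2492)*(-17) = √(24*1450 - 2492)*(-17) = √(34800 - 2492)*(-17) = √32308*(-17) = (2*√8077)*(-17) = -34*√8077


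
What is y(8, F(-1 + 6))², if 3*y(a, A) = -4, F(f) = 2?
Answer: 16/9 ≈ 1.7778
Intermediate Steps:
y(a, A) = -4/3 (y(a, A) = (⅓)*(-4) = -4/3)
y(8, F(-1 + 6))² = (-4/3)² = 16/9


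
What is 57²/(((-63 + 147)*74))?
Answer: 1083/2072 ≈ 0.52268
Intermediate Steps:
57²/(((-63 + 147)*74)) = 3249/((84*74)) = 3249/6216 = 3249*(1/6216) = 1083/2072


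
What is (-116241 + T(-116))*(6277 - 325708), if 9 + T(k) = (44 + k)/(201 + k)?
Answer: 3156400567782/85 ≈ 3.7134e+10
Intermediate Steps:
T(k) = -9 + (44 + k)/(201 + k)
(-116241 + T(-116))*(6277 - 325708) = (-116241 + (-1765 - 8*(-116))/(201 - 116))*(6277 - 325708) = (-116241 + (-1765 + 928)/85)*(-319431) = (-116241 + (1/85)*(-837))*(-319431) = (-116241 - 837/85)*(-319431) = -9881322/85*(-319431) = 3156400567782/85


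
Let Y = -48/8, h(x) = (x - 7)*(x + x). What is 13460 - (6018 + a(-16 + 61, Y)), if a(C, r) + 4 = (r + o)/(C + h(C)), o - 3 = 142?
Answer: 25800251/3465 ≈ 7446.0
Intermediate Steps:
h(x) = 2*x*(-7 + x) (h(x) = (-7 + x)*(2*x) = 2*x*(-7 + x))
Y = -6 (Y = -48*⅛ = -6)
o = 145 (o = 3 + 142 = 145)
a(C, r) = -4 + (145 + r)/(C + 2*C*(-7 + C)) (a(C, r) = -4 + (r + 145)/(C + 2*C*(-7 + C)) = -4 + (145 + r)/(C + 2*C*(-7 + C)))
13460 - (6018 + a(-16 + 61, Y)) = 13460 - (6018 + (145 - 6 - 8*(-16 + 61)² + 52*(-16 + 61))/((-16 + 61)*(-13 + 2*(-16 + 61)))) = 13460 - (6018 + (145 - 6 - 8*45² + 52*45)/(45*(-13 + 2*45))) = 13460 - (6018 + (145 - 6 - 8*2025 + 2340)/(45*(-13 + 90))) = 13460 - (6018 + (1/45)*(145 - 6 - 16200 + 2340)/77) = 13460 - (6018 + (1/45)*(1/77)*(-13721)) = 13460 - (6018 - 13721/3465) = 13460 - 1*20838649/3465 = 13460 - 20838649/3465 = 25800251/3465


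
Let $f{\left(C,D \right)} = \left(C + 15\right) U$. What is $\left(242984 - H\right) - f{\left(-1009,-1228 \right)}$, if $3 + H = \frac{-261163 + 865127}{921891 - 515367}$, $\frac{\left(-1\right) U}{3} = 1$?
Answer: $\frac{24391797164}{101631} \approx 2.4 \cdot 10^{5}$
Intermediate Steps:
$U = -3$ ($U = \left(-3\right) 1 = -3$)
$f{\left(C,D \right)} = -45 - 3 C$ ($f{\left(C,D \right)} = \left(C + 15\right) \left(-3\right) = \left(15 + C\right) \left(-3\right) = -45 - 3 C$)
$H = - \frac{153902}{101631}$ ($H = -3 + \frac{-261163 + 865127}{921891 - 515367} = -3 + \frac{603964}{406524} = -3 + 603964 \cdot \frac{1}{406524} = -3 + \frac{150991}{101631} = - \frac{153902}{101631} \approx -1.5143$)
$\left(242984 - H\right) - f{\left(-1009,-1228 \right)} = \left(242984 - - \frac{153902}{101631}\right) - \left(-45 - -3027\right) = \left(242984 + \frac{153902}{101631}\right) - \left(-45 + 3027\right) = \frac{24694860806}{101631} - 2982 = \frac{24391797164}{101631}$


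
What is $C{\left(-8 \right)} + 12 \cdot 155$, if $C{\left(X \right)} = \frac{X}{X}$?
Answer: $1861$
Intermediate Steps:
$C{\left(X \right)} = 1$
$C{\left(-8 \right)} + 12 \cdot 155 = 1 + 12 \cdot 155 = 1 + 1860 = 1861$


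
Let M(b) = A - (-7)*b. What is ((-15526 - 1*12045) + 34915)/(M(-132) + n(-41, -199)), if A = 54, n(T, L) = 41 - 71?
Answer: -204/25 ≈ -8.1600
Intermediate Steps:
n(T, L) = -30
M(b) = 54 + 7*b (M(b) = 54 - (-7)*b = 54 + 7*b)
((-15526 - 1*12045) + 34915)/(M(-132) + n(-41, -199)) = ((-15526 - 1*12045) + 34915)/((54 + 7*(-132)) - 30) = ((-15526 - 12045) + 34915)/((54 - 924) - 30) = (-27571 + 34915)/(-870 - 30) = 7344/(-900) = 7344*(-1/900) = -204/25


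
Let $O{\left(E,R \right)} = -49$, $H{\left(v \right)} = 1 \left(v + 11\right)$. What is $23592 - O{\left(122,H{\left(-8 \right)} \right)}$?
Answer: $23641$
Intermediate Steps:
$H{\left(v \right)} = 11 + v$ ($H{\left(v \right)} = 1 \left(11 + v\right) = 11 + v$)
$23592 - O{\left(122,H{\left(-8 \right)} \right)} = 23592 - -49 = 23592 + 49 = 23641$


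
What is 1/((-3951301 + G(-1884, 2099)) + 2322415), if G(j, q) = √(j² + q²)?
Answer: -1628886/2653261645739 - √7955257/2653261645739 ≈ -6.1498e-7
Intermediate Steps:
1/((-3951301 + G(-1884, 2099)) + 2322415) = 1/((-3951301 + √((-1884)² + 2099²)) + 2322415) = 1/((-3951301 + √(3549456 + 4405801)) + 2322415) = 1/((-3951301 + √7955257) + 2322415) = 1/(-1628886 + √7955257)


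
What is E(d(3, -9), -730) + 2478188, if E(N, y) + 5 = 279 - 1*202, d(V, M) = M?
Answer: 2478260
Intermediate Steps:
E(N, y) = 72 (E(N, y) = -5 + (279 - 1*202) = -5 + (279 - 202) = -5 + 77 = 72)
E(d(3, -9), -730) + 2478188 = 72 + 2478188 = 2478260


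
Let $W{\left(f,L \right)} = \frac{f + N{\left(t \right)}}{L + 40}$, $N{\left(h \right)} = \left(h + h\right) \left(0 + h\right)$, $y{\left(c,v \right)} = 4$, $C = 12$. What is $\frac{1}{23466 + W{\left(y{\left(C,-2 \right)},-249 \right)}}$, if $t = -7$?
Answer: $\frac{209}{4904292} \approx 4.2616 \cdot 10^{-5}$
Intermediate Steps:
$N{\left(h \right)} = 2 h^{2}$ ($N{\left(h \right)} = 2 h h = 2 h^{2}$)
$W{\left(f,L \right)} = \frac{98 + f}{40 + L}$ ($W{\left(f,L \right)} = \frac{f + 2 \left(-7\right)^{2}}{L + 40} = \frac{f + 2 \cdot 49}{40 + L} = \frac{f + 98}{40 + L} = \frac{98 + f}{40 + L}$)
$\frac{1}{23466 + W{\left(y{\left(C,-2 \right)},-249 \right)}} = \frac{1}{23466 + \frac{98 + 4}{40 - 249}} = \frac{1}{23466 + \frac{1}{-209} \cdot 102} = \frac{1}{23466 - \frac{102}{209}} = \frac{1}{\frac{4904292}{209}} = \frac{209}{4904292}$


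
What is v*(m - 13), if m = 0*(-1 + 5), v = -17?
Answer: 221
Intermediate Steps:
m = 0 (m = 0*4 = 0)
v*(m - 13) = -17*(0 - 13) = -17*(-13) = 221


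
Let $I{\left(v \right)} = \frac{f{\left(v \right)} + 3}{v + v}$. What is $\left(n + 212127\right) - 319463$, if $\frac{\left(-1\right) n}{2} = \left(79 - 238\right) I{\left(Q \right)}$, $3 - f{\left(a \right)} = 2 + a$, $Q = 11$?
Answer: $- \frac{1181809}{11} \approx -1.0744 \cdot 10^{5}$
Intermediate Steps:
$f{\left(a \right)} = 1 - a$ ($f{\left(a \right)} = 3 - \left(2 + a\right) = 1 - a$)
$I{\left(v \right)} = \frac{4 - v}{2 v}$ ($I{\left(v \right)} = \frac{\left(1 - v\right) + 3}{v + v} = \frac{4 - v}{2 v}$)
$n = - \frac{1113}{11}$ ($n = - 2 \left(79 - 238\right) \frac{4 - 11}{2 \cdot 11} = - 2 \left(- 159 \cdot \frac{1}{2} \cdot \frac{1}{11} \left(4 - 11\right)\right) = - 2 \left(- 159 \cdot \frac{1}{2} \cdot \frac{1}{11} \left(-7\right)\right) = - 2 \left(\left(-159\right) \left(- \frac{7}{22}\right)\right) = \left(-2\right) \frac{1113}{22} = - \frac{1113}{11} \approx -101.18$)
$\left(n + 212127\right) - 319463 = \left(- \frac{1113}{11} + 212127\right) - 319463 = \frac{2332284}{11} - 319463 = - \frac{1181809}{11}$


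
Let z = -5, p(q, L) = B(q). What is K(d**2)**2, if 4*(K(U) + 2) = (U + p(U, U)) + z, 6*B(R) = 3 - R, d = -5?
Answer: 625/144 ≈ 4.3403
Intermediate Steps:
B(R) = 1/2 - R/6 (B(R) = (3 - R)/6 = 1/2 - R/6)
p(q, L) = 1/2 - q/6
K(U) = -25/8 + 5*U/24 (K(U) = -2 + ((U + (1/2 - U/6)) - 5)/4 = -2 + ((1/2 + 5*U/6) - 5)/4 = -2 + (-9/2 + 5*U/6)/4 = -2 + (-9/8 + 5*U/24) = -25/8 + 5*U/24)
K(d**2)**2 = (-25/8 + (5/24)*(-5)**2)**2 = (-25/8 + (5/24)*25)**2 = (-25/8 + 125/24)**2 = (25/12)**2 = 625/144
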